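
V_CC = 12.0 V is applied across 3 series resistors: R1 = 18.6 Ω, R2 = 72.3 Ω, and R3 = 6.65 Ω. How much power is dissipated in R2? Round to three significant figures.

P ≈ 1.09 W

The common current is I = 12.0/97.55 = 0.1230 A.
P = I²R = 0.01513 × 72.3 = 1.094 W.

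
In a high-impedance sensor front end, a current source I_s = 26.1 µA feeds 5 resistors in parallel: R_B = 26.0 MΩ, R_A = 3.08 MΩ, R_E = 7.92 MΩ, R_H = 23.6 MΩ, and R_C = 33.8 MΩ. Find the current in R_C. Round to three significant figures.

I ≈ 1.38 µA

Conductances: ΣG = 1/26.0 + 1/3.08 + 1/7.92 + 1/23.6 + 1/33.8 = 0.5614 (1/MΩ).
By the current-divider rule, I = I_s · G_k/ΣG = 26.1 × 0.05270 = 1.376 µA.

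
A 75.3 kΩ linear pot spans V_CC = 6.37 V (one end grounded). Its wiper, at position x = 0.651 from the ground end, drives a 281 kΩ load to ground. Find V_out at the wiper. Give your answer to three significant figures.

Split the track: R_lower = x·R_p = 49.02 kΩ, R_upper = (1−x)·R_p = 26.28 kΩ.
(x·R_p) ‖ R_L = 41.74 kΩ.
Loaded-divider output: V_out = 6.37 × 0.6136 = 3.909 V.

V_out ≈ 3.91 V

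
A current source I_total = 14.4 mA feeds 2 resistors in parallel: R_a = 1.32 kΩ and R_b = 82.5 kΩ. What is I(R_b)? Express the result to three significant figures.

I ≈ 0.227 mA

Two-branch current divider: I_k = I_total · R_other/(R_1 + R_2).
So I = 14.4 × 1.32/83.82 = 0.2268 mA.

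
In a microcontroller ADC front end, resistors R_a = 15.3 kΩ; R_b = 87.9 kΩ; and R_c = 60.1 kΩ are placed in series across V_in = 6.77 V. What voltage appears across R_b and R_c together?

V ≈ 6.14 V

Total series resistance ΣR = 15.3 + 87.9 + 60.1 = 163.3 kΩ.
R_{R_b..R_c} = 87.9 + 60.1 = 148.0 kΩ.
By the voltage-divider rule, V = 6.77 × 148.0/163.3 = 6.136 V.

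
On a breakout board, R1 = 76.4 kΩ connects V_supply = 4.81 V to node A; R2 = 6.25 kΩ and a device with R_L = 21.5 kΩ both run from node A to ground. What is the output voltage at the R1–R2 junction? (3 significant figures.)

The load sits in parallel with R2, giving an effective lower resistance R2' = R2·R_L/(R2+R_L) = 4.842 kΩ.
Then V_out = V_supply · R2'/(R1 + R2') = 4.81 × 4.842/81.24 = 0.2867 V.

V_out ≈ 0.287 V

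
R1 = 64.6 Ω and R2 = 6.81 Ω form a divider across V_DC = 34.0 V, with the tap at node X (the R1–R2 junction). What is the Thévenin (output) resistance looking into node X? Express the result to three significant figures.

R_th ≈ 6.16 Ω

With V_DC suppressed (replaced by a short), R_th = R1 ‖ R2 = (64.60 × 6.81)/(64.60 + 6.81) = 6.161 Ω.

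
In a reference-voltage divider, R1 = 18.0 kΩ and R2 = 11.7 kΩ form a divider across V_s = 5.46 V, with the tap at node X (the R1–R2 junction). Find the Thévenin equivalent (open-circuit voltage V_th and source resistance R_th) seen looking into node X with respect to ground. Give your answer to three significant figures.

V_th ≈ 2.15 V, R_th ≈ 7.09 kΩ

Open-circuit (no load on X): V_th = V_s · R2/(R1 + R2) = 5.46 × 11.7/(18.00 + 11.7) = 2.151 V.
Zeroing V_s shorts the top of R1 to ground, so R_th = R1 ‖ R2 = 7.091 kΩ.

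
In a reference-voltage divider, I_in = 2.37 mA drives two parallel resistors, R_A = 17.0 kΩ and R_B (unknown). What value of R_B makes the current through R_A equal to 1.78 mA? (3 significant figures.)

In a two-way split, I_A/I_in = R_B/(R_A + R_B).
With f = 0.7511, R_B = R_A · f/(1−f) = 17.0 × 3.017 = 51.29 kΩ.

R_B ≈ 51.3 kΩ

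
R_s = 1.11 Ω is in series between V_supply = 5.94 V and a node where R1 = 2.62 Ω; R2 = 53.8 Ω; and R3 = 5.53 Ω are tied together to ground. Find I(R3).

I ≈ 0.653 A

Equivalent of the parallel group: R_p = 1.721 Ω.
V_A = 5.94 × 1.721/2.831 = 3.611 V.
Branch current I = V_A/R3 = 3.611/5.53 = 0.6530 A.
(Check via current divider: I_total = 2.098 A; share G_k/ΣG = 0.3112 → same result.)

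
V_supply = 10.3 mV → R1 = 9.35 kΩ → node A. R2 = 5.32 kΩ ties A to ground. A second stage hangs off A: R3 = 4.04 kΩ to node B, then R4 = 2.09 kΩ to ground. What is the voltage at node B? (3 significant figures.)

Looking into the second stage from A: R3 + R4 = 6.130 kΩ appears in parallel with R2.
R2 ‖ (R3+R4) = 2.848 kΩ.
V_A = 10.3 × 2.848/(9.35 + 2.848) = 2.405 mV.
V_B = V_A × 0.3409 = 0.8200 mV.

V_B ≈ 0.820 mV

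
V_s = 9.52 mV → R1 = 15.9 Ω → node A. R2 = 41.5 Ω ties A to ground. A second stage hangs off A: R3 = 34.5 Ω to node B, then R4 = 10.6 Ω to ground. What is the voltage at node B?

V_B ≈ 1.29 mV

Node A sees R2 in parallel with the series input of stage 2, R3 + R4 = 45.10 Ω.
R2 ‖ (R3+R4) = 21.61 Ω.
V_A = 9.52 × 21.61/(15.9 + 21.61) = 5.485 mV.
V_B = V_A × 0.2350 = 1.289 mV.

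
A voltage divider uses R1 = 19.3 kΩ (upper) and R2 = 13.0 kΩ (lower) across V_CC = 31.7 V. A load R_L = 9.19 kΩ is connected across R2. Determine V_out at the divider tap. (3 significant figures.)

R2 ‖ R_L = (13.0 × 9.19)/(13.0 + 9.19) = 5.384 kΩ.
Then V_out = V_CC · R2'/(R1 + R2') = 31.7 × 5.384/24.68 = 6.914 V.

V_out ≈ 6.91 V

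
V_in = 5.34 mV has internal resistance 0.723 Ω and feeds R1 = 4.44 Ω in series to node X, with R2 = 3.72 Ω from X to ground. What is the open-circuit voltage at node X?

R1' = 0.723 + 4.44 = 5.163 Ω (source resistance + R1).
Open-circuit (no load on X): V_th = V_in · R2/(R1' + R2) = 5.34 × 3.72/(5.163 + 3.72) = 2.236 mV.

V_th ≈ 2.24 mV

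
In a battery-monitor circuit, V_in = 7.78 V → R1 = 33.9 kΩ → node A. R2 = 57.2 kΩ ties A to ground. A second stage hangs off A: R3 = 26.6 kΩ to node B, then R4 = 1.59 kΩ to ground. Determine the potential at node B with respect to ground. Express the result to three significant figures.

Node A sees R2 in parallel with the series input of stage 2, R3 + R4 = 28.19 kΩ.
Effective lower resistance at A: R2 ‖ 28.19 = 18.88 kΩ.
First divider: V_A = V_in · 18.88/(33.9 + 18.88) = 2.783 V.
Then the unloaded second divider: V_B = V_A × R4/(R3+R4) = 2.783 × 0.05640 = 0.1570 V.

V_B ≈ 0.157 V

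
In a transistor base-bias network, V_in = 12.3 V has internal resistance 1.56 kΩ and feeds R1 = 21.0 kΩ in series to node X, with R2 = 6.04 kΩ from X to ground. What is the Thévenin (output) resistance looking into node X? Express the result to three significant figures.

R_th ≈ 4.76 kΩ

R1' = 1.56 + 21.0 = 22.56 kΩ (source resistance + R1).
With V_in suppressed (replaced by a short), R_th = R1' ‖ R2 = (22.56 × 6.04)/(22.56 + 6.04) = 4.764 kΩ.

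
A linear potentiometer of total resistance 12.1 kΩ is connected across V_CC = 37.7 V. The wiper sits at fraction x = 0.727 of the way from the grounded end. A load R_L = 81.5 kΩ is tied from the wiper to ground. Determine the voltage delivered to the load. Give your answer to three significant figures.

Split the track: R_lower = x·R_p = 8.797 kΩ, R_upper = (1−x)·R_p = 3.303 kΩ.
(x·R_p) ‖ R_L = 7.940 kΩ.
Then V_out = V_CC · 7.940/(3.303 + 7.940) = 26.62 V.
(Unloaded: V_out = x·V_CC = 27.4 V.)

V_out ≈ 26.6 V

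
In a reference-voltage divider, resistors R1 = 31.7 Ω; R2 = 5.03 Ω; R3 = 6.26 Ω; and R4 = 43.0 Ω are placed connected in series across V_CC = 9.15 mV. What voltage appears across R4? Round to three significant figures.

ΣR = 31.7 + 5.03 + 6.26 + 43.0 = 85.99 Ω.
V = V_CC · R/ΣR = 9.15 × 0.5001 = 4.576 mV.

V ≈ 4.58 mV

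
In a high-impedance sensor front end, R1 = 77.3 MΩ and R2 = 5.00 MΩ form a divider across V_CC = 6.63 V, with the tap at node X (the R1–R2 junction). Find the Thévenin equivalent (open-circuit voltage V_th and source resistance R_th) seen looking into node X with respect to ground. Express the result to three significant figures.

With X open, the divider is unloaded: V_th = 6.63 × 5.00/82.30 = 0.4028 V.
Looking into X with the source shorted: R_th = R1·R2/(R1+R2) = 77.30 × 5.00/82.30 = 4.696 MΩ.

V_th ≈ 0.403 V, R_th ≈ 4.70 MΩ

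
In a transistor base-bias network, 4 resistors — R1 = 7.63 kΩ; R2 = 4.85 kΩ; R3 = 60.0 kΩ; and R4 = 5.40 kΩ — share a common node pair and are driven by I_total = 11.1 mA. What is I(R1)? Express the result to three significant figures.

Total conductance ΣG = 1/7.63 + 1/4.85 + 1/60.0 + 1/5.40 = 0.5391 (units of 1/kΩ).
R1 takes the fraction G_k/ΣG = 0.1311/0.5391 = 0.2431, so I = 11.1 × 0.2431 = 2.699 mA.

I ≈ 2.70 mA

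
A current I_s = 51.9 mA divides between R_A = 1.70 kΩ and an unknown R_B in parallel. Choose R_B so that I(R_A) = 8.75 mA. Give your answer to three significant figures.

The fraction through R_A equals R_B/(R_A+R_B).
With f = 0.1686, R_B = R_A · f/(1−f) = 1.70 × 0.2028 = 0.3447 kΩ.

R_B ≈ 0.345 kΩ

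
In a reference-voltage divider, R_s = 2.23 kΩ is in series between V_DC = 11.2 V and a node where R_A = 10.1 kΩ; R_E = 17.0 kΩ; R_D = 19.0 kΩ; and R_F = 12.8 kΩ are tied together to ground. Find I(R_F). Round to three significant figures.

I ≈ 0.532 mA

Combine the parallel branches: R_p = (1/10.1 + 1/17.0 + 1/19.0 + 1/12.8)⁻¹ = 3.465 kΩ.
V_A = 11.2 × 3.465/5.695 = 6.814 V.
I(R_F) = V_A / R_F = 6.814/12.8 = 0.5324 mA.
(Check via current divider: I_total = 1.967 mA; share G_k/ΣG = 0.2707 → same result.)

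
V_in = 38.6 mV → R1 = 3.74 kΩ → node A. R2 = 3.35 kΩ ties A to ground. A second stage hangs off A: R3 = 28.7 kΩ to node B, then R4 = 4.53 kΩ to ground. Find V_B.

V_B ≈ 2.36 mV

Looking into the second stage from A: R3 + R4 = 33.23 kΩ appears in parallel with R2.
Effective lower resistance at A: R2 ‖ 33.23 = 3.043 kΩ.
First divider: V_A = V_in · 3.043/(3.74 + 3.043) = 17.32 mV.
V_B = V_A × 0.1363 = 2.361 mV.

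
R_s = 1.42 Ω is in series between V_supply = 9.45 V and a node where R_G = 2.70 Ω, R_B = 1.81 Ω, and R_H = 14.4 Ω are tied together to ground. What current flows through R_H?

Combine the parallel branches: R_p = (1/2.70 + 1/1.81 + 1/14.4)⁻¹ = 1.008 Ω.
V_A = 9.45 × 1.008/2.428 = 3.923 V.
I(R_H) = V_A / R_H = 3.923/14.4 = 0.2724 A.

I ≈ 0.272 A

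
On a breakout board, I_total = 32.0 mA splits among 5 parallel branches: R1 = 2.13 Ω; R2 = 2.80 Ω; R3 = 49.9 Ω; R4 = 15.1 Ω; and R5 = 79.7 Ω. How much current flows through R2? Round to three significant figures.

I ≈ 12.3 mA

Total conductance ΣG = 1/2.13 + 1/2.80 + 1/49.9 + 1/15.1 + 1/79.7 = 0.9254 (units of 1/Ω).
R2 takes the fraction G_k/ΣG = 0.3571/0.9254 = 0.3859, so I = 32.0 × 0.3859 = 12.35 mA.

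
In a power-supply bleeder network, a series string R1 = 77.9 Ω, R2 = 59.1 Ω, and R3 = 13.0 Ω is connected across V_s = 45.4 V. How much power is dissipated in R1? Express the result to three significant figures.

P ≈ 7.14 W

Series current I = V_s/ΣR = 45.4/150.0 = 0.3027 A.
P(R1) = I²·R1 = (0.3027)² × 77.9 = 7.136 W.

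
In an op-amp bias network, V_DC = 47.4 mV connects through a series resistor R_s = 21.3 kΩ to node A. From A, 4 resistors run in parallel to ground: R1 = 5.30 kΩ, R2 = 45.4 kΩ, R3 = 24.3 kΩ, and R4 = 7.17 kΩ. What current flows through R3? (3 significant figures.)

Parallel bank: R_p = 1/(1/5.30 + 1/45.4 + 1/24.3 + 1/7.17) = 2.555 kΩ.
Node voltage V_A = V_DC · R_p/(R_s + R_p) = 47.4 × 0.1071 = 5.078 mV.
I(R3) = V_A / R3 = 5.078/24.3 = 0.2090 µA.
(Check via current divider: I_total = 1.987 µA; share G_k/ΣG = 0.1052 → same result.)

I ≈ 0.209 µA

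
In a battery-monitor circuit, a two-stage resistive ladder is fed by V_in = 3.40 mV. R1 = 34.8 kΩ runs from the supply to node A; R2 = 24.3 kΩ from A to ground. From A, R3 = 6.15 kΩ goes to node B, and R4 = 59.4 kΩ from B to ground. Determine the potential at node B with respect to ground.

Node A sees R2 in parallel with the series input of stage 2, R3 + R4 = 65.55 kΩ.
R2 ‖ (R3+R4) = 17.73 kΩ.
So V_A = 3.40 × 0.3375 = 1.147 mV.
Then the unloaded second divider: V_B = V_A × R4/(R3+R4) = 1.147 × 0.9062 = 1.040 mV.

V_B ≈ 1.04 mV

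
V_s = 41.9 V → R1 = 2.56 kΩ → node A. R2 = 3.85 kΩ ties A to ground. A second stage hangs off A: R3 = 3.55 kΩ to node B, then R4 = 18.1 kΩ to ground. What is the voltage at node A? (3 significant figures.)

Node A sees R2 in parallel with the series input of stage 2, R3 + R4 = 21.65 kΩ.
R2 ‖ (R3+R4) = 3.269 kΩ.
So V_A = 41.9 × 0.5608 = 23.50 V.

V_A ≈ 23.5 V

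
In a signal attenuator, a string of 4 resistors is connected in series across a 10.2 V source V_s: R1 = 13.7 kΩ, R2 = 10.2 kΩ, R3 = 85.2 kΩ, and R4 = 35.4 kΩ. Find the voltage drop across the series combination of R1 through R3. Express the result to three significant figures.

Series total: ΣR = 13.7 + 10.2 + 85.2 + 35.4 = 144.5 kΩ.
R_{R1..R3} = 13.7 + 10.2 + 85.2 = 109.1 kΩ.
V = V_s · R/ΣR = 10.2 × 0.7550 = 7.701 V.

V ≈ 7.70 V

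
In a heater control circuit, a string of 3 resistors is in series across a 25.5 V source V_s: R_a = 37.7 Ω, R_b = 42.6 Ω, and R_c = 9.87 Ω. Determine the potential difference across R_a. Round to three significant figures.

Total series resistance ΣR = 37.7 + 42.6 + 9.87 = 90.17 Ω.
V = V_s · R/ΣR = 25.5 × 0.4181 = 10.66 V.

V ≈ 10.7 V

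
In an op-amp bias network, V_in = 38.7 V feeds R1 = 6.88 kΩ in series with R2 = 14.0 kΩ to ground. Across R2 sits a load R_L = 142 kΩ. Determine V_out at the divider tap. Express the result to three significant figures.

V_out ≈ 25.1 V

R2 ‖ R_L = (14.0 × 142)/(14.0 + 142) = 12.74 kΩ.
Voltage divider with the loaded lower leg: V_out = 38.7 × 12.74/(6.88 + 12.74) = 38.7 × 0.6494 = 25.13 V.
(Unloaded it would be 25.9 V; the load pulls it down.)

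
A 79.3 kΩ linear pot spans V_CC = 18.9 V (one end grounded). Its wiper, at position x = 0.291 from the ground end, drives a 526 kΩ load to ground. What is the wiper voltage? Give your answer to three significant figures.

V_out ≈ 5.33 V

Split the track: R_lower = x·R_p = 23.08 kΩ, R_upper = (1−x)·R_p = 56.22 kΩ.
Lower segment in parallel with the load: 23.08 ‖ 526 = 22.11 kΩ.
Then V_out = V_CC · 22.11/(56.22 + 22.11) = 5.334 V.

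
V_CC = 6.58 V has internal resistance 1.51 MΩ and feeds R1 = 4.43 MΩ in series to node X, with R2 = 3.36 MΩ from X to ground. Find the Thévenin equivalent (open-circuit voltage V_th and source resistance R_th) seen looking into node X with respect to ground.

V_th ≈ 2.38 V, R_th ≈ 2.15 MΩ

R1' = 1.51 + 4.43 = 5.940 MΩ (source resistance + R1).
Open-circuit (no load on X): V_th = V_CC · R2/(R1' + R2) = 6.58 × 3.36/(5.940 + 3.36) = 2.377 V.
Zeroing V_CC shorts the top of R1' to ground, so R_th = R1' ‖ R2 = 2.146 MΩ.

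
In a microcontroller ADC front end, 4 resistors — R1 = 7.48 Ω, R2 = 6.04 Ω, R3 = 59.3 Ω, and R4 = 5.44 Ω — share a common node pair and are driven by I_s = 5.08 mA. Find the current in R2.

ΣG = 1/7.48 + 1/6.04 + 1/59.3 + 1/5.44 = 0.4999.
By the current-divider rule, I = I_s · G_k/ΣG = 5.08 × 0.3312 = 1.682 mA.

I ≈ 1.68 mA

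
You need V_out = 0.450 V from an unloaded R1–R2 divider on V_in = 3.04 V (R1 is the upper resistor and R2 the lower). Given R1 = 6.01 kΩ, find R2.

The divider ratio is R2/(R1+R2) = 0.450/3.04 = 0.1480.
So R2 = R1 · V_out/(V_in − V_out) = 6.01 × 0.450/(3.04 − 0.450) = 6.01 × 0.1737 = 1.044 kΩ.

R2 ≈ 1.04 kΩ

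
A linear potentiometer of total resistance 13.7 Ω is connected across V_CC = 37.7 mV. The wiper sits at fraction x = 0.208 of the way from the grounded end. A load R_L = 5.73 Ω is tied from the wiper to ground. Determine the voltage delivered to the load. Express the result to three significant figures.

Lower segment x·R_p = 2.850 Ω; upper segment (1−x)·R_p = 10.85 Ω.
(x·R_p) ‖ R_L = 1.903 Ω.
Loaded-divider output: V_out = 37.7 × 0.1492 = 5.626 mV.

V_out ≈ 5.63 mV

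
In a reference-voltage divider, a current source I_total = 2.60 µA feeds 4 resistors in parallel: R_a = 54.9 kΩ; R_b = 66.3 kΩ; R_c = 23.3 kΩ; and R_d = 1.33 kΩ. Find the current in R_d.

I ≈ 2.36 µA

ΣG = 1/54.9 + 1/66.3 + 1/23.3 + 1/1.33 = 0.8281.
R_d takes the fraction G_k/ΣG = 0.7519/0.8281 = 0.9080, so I = 2.60 × 0.9080 = 2.361 µA.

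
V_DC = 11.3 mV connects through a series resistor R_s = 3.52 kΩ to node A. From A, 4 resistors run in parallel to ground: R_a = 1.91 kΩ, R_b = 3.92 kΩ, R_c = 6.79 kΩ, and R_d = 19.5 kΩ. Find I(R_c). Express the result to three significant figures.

I ≈ 0.375 µA

Equivalent of the parallel group: R_p = 1.023 kΩ.
V_A = 11.3 × 1.023/4.543 = 2.545 mV.
I(R_c) = V_A / R_c = 2.545/6.79 = 0.3748 µA.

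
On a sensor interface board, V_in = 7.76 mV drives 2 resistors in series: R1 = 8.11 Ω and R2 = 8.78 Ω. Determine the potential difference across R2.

V ≈ 4.03 mV

Total series resistance ΣR = 8.11 + 8.78 = 16.89 Ω.
By the voltage-divider rule, V = 7.76 × 8.780/16.89 = 4.034 mV.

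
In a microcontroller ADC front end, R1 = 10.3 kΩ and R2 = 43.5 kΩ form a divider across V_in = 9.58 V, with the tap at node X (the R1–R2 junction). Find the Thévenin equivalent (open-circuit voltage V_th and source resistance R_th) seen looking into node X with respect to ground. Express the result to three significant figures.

V_th ≈ 7.75 V, R_th ≈ 8.33 kΩ

Open-circuit (no load on X): V_th = V_in · R2/(R1 + R2) = 9.58 × 43.5/(10.30 + 43.5) = 7.746 V.
With V_in suppressed (replaced by a short), R_th = R1 ‖ R2 = (10.30 × 43.5)/(10.30 + 43.5) = 8.328 kΩ.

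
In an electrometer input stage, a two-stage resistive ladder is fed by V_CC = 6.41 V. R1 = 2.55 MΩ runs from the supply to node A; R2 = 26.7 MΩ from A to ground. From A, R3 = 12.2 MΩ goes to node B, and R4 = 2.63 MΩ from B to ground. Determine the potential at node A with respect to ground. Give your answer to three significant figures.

Looking into the second stage from A: R3 + R4 = 14.83 MΩ appears in parallel with R2.
Effective lower resistance at A: R2 ‖ 14.83 = 9.534 MΩ.
V_A = 6.41 × 9.534/(2.55 + 9.534) = 5.057 V.

V_A ≈ 5.06 V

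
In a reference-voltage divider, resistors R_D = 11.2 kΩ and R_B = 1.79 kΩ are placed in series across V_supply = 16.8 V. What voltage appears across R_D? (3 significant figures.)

ΣR = 11.2 + 1.79 = 12.99 kΩ.
V = V_supply · R/ΣR = 16.8 × 0.8622 = 14.48 V.

V ≈ 14.5 V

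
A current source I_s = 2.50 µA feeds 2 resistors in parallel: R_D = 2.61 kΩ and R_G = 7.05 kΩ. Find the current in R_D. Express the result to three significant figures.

I ≈ 1.82 µA

Two-branch current divider: I_k = I_s · R_other/(R_1 + R_2).
So I = 2.50 × 7.05/9.660 = 1.825 µA.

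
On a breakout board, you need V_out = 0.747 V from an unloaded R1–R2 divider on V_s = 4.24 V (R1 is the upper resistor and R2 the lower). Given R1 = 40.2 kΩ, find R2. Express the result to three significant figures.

R2 ≈ 8.60 kΩ

V_out/V_s = R2/(R1+R2) = 0.1762.
Rearranging, R2 = R1·k/(1−k) = 40.2 × 0.2139 = 8.597 kΩ.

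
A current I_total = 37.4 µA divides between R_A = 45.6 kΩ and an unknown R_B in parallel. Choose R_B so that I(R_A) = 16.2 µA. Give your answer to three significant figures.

The fraction through R_A equals R_B/(R_A+R_B).
With f = 0.4332, R_B = R_A · f/(1−f) = 45.6 × 0.7642 = 34.85 kΩ.

R_B ≈ 34.8 kΩ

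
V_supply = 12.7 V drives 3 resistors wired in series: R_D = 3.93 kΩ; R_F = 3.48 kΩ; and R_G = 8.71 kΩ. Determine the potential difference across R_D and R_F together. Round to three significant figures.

Total series resistance ΣR = 3.93 + 3.48 + 8.71 = 16.12 kΩ.
R_{R_D..R_F} = 3.93 + 3.48 = 7.410 kΩ.
V = V_supply · R/ΣR = 12.7 × 0.4597 = 5.838 V.

V ≈ 5.84 V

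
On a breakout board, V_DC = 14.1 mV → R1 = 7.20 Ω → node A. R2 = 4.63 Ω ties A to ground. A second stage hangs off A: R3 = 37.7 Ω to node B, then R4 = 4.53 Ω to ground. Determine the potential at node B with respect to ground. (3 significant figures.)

Looking into the second stage from A: R3 + R4 = 42.23 Ω appears in parallel with R2.
Effective lower resistance at A: R2 ‖ 42.23 = 4.173 Ω.
V_A = 14.1 × 4.173/(7.20 + 4.173) = 5.173 mV.
Stage 2 is unloaded, so V_B = V_A · R4/(R3+R4) = 5.173 × 4.53/42.23 = 0.5549 mV.

V_B ≈ 0.555 mV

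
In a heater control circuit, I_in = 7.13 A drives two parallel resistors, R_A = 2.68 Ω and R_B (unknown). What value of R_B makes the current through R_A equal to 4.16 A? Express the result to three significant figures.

R_B ≈ 3.75 Ω

In a two-way split, I_A/I_in = R_B/(R_A + R_B).
4.16/7.13 = R_B/(R_A + R_B) → R_B = R_A · (0.5835)/(1 − 0.5835) = 2.68 × 1.401 = 3.754 Ω.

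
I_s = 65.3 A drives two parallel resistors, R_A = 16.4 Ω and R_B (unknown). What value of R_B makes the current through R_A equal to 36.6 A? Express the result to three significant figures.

In a two-way split, I_A/I_s = R_B/(R_A + R_B).
With f = 0.5605, R_B = R_A · f/(1−f) = 16.4 × 1.275 = 20.91 Ω.

R_B ≈ 20.9 Ω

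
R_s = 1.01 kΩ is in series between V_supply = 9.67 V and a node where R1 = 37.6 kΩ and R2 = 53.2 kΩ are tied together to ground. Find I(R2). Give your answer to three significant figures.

I ≈ 0.174 mA

Equivalent of the parallel group: R_p = 22.03 kΩ.
V_A by voltage divider: V_A = 9.67 × 22.03/(1.01 + 22.03) = 9.246 V.
Branch current I = V_A/R2 = 9.246/53.2 = 0.1738 mA.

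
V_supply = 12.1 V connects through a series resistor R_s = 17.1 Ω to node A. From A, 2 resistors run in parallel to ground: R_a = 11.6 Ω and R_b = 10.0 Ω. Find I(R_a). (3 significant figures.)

I ≈ 0.249 A

Combine the parallel branches: R_p = (1/11.6 + 1/10.0)⁻¹ = 5.370 Ω.
V_A by voltage divider: V_A = 12.1 × 5.370/(17.1 + 5.370) = 2.892 V.
I(R_a) = V_A / R_a = 2.892/11.6 = 0.2493 A.
(Check via current divider: I_total = 0.5385 A; share G_k/ΣG = 0.4630 → same result.)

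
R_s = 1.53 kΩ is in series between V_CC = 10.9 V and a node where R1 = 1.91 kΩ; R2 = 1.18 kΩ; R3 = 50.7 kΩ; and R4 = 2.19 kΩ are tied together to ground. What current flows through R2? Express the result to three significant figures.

Combine the parallel branches: R_p = (1/1.91 + 1/1.18 + 1/50.7 + 1/2.19)⁻¹ = 0.5413 kΩ.
Node voltage V_A = V_CC · R_p/(R_s + R_p) = 10.9 × 0.2613 = 2.849 V.
Branch current I = V_A/R2 = 2.849/1.18 = 2.414 mA.

I ≈ 2.41 mA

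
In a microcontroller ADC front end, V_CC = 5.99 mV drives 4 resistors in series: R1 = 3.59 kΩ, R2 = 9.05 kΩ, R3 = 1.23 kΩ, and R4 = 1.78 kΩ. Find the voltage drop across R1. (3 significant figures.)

V ≈ 1.37 mV

ΣR = 3.59 + 9.05 + 1.23 + 1.78 = 15.65 kΩ.
Voltage divider: V = V_CC · (3.590 / 15.65) = 5.99 × 0.2294 = 1.374 mV.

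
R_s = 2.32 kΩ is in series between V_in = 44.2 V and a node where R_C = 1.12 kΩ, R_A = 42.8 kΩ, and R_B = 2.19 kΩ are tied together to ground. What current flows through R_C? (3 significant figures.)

Combine the parallel branches: R_p = (1/1.12 + 1/42.8 + 1/2.19)⁻¹ = 0.7284 kΩ.
Node voltage V_A = V_in · R_p/(R_s + R_p) = 44.2 × 0.2389 = 10.56 V.
Branch current I = V_A/R_C = 10.56/1.12 = 9.430 mA.
(Equivalently: I_total = 14.50 mA, then current-divider fraction G_k/ΣG = 0.6504.)

I ≈ 9.43 mA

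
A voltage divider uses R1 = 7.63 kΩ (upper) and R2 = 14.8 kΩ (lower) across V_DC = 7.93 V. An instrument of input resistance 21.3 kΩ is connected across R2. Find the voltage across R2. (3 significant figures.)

V_out ≈ 4.23 V

The load sits in parallel with R2, giving an effective lower resistance R2' = R2·R_L/(R2+R_L) = 8.732 kΩ.
Voltage divider with the loaded lower leg: V_out = 7.93 × 8.732/(7.63 + 8.732) = 7.93 × 0.5337 = 4.232 V.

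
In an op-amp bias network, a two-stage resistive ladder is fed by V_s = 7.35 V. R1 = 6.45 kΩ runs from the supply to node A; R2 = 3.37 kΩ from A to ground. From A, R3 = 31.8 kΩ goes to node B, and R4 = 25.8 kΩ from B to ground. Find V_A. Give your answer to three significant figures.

V_A ≈ 2.43 V

Node A sees R2 in parallel with the series input of stage 2, R3 + R4 = 57.60 kΩ.
R2 ‖ (R3+R4) = 3.184 kΩ.
So V_A = 7.35 × 0.3305 = 2.429 V.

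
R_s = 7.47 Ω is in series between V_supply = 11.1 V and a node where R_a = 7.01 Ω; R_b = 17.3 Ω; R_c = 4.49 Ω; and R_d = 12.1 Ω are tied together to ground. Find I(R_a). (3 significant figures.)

I ≈ 0.331 A

Equivalent of the parallel group: R_p = 1.977 Ω.
Node voltage V_A = V_supply · R_p/(R_s + R_p) = 11.1 × 0.2093 = 2.323 V.
Branch current I = V_A/R_a = 2.323/7.01 = 0.3314 A.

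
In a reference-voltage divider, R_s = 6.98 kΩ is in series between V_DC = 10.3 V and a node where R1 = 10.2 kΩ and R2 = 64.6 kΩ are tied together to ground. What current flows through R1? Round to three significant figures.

Parallel bank: R_p = 1/(1/10.2 + 1/64.6) = 8.809 kΩ.
V_A = 10.3 × 8.809/15.79 = 5.747 V.
I(R1) = V_A / R1 = 5.747/10.2 = 0.5634 mA.

I ≈ 0.563 mA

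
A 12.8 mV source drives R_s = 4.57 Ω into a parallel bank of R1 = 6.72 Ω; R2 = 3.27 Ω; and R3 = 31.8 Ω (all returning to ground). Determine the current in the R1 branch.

Combine the parallel branches: R_p = (1/6.72 + 1/3.27 + 1/31.8)⁻¹ = 2.057 Ω.
V_A by voltage divider: V_A = 12.8 × 2.057/(4.57 + 2.057) = 3.974 mV.
Branch current I = V_A/R1 = 3.974/6.72 = 0.5913 mA.

I ≈ 0.591 mA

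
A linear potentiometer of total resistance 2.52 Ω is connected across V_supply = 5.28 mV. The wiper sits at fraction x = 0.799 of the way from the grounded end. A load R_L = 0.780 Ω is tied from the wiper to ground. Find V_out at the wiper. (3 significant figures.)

V_out ≈ 2.78 mV

Split the track: R_lower = x·R_p = 2.013 Ω, R_upper = (1−x)·R_p = 0.5065 Ω.
(x·R_p) ‖ R_L = 0.5622 Ω.
Then V_out = V_supply · 0.5622/(0.5065 + 0.5622) = 2.778 mV.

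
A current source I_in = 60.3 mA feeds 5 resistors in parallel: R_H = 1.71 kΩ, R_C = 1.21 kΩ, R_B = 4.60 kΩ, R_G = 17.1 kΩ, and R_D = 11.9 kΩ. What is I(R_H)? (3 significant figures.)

Conductances: ΣG = 1/1.71 + 1/1.21 + 1/4.60 + 1/17.1 + 1/11.9 = 1.771 (1/kΩ).
R_H takes the fraction G_k/ΣG = 0.5848/1.771 = 0.3302, so I = 60.3 × 0.3302 = 19.91 mA.

I ≈ 19.9 mA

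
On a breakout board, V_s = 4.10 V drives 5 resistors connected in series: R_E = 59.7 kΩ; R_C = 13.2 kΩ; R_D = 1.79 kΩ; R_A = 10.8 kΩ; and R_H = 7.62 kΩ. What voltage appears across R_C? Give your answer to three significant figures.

V ≈ 0.581 V

Total series resistance ΣR = 59.7 + 13.2 + 1.79 + 10.8 + 7.62 = 93.11 kΩ.
V = V_s · R/ΣR = 4.10 × 0.1418 = 0.5812 V.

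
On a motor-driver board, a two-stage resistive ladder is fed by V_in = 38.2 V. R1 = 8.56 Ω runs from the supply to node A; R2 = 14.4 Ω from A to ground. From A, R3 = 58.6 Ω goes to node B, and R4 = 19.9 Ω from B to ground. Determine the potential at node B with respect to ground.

Looking into the second stage from A: R3 + R4 = 78.50 Ω appears in parallel with R2.
R2 ‖ (R3+R4) = 12.17 Ω.
V_A = 38.2 × 12.17/(8.56 + 12.17) = 22.42 V.
V_B = V_A × 0.2535 = 5.685 V.

V_B ≈ 5.68 V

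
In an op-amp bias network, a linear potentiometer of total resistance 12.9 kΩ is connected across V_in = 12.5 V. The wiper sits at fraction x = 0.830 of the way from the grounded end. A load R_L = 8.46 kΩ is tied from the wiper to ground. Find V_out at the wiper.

V_out ≈ 8.54 V

The pot divides into 2.193 kΩ above the wiper and 10.71 kΩ below.
(x·R_p) ‖ R_L = 4.726 kΩ.
Then V_out = V_in · 4.726/(2.193 + 4.726) = 8.538 V.
(Unloaded: V_out = x·V_in = 10.4 V.)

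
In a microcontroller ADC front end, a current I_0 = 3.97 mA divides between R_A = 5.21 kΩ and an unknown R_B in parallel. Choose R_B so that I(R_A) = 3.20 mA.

The fraction through R_A equals R_B/(R_A+R_B).
3.20/3.97 = R_B/(R_A + R_B) → R_B = R_A · (0.8060)/(1 − 0.8060) = 5.21 × 4.156 = 21.65 kΩ.

R_B ≈ 21.7 kΩ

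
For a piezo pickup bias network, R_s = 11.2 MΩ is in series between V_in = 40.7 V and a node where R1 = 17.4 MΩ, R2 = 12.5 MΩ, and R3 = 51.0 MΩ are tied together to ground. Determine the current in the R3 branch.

I ≈ 0.289 µA

Equivalent of the parallel group: R_p = 6.366 MΩ.
V_A by voltage divider: V_A = 40.7 × 6.366/(11.2 + 6.366) = 14.75 V.
I(R3) = V_A / R3 = 14.75/51.0 = 0.2892 µA.
(Equivalently: I_total = 2.317 µA, then current-divider fraction G_k/ΣG = 0.1248.)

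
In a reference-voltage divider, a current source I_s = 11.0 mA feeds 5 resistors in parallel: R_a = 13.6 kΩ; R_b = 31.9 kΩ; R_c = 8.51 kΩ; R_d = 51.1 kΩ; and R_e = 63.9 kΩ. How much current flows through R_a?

I ≈ 3.14 mA

Conductances: ΣG = 1/13.6 + 1/31.9 + 1/8.51 + 1/51.1 + 1/63.9 = 0.2576 (1/kΩ).
R_a takes the fraction G_k/ΣG = 0.07353/0.2576 = 0.2854, so I = 11.0 × 0.2854 = 3.140 mA.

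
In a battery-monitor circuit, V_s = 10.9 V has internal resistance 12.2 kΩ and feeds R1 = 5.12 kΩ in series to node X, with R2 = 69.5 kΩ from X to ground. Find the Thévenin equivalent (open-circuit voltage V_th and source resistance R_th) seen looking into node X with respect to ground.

V_th ≈ 8.73 V, R_th ≈ 13.9 kΩ

R1' = 12.2 + 5.12 = 17.32 kΩ (source resistance + R1).
Open-circuit (no load on X): V_th = V_s · R2/(R1' + R2) = 10.9 × 69.5/(17.32 + 69.5) = 8.726 V.
Looking into X with the source shorted: R_th = R1'·R2/(R1'+R2) = 17.32 × 69.5/86.82 = 13.86 kΩ.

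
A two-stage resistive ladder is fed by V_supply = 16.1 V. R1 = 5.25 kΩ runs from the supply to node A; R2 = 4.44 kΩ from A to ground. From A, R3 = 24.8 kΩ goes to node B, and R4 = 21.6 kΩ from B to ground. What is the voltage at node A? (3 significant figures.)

The second stage (R3 + R4 = 46.40 kΩ) loads node A in parallel with R2.
Effective lower resistance at A: R2 ‖ 46.40 = 4.052 kΩ.
First divider: V_A = V_supply · 4.052/(5.25 + 4.052) = 7.013 V.

V_A ≈ 7.01 V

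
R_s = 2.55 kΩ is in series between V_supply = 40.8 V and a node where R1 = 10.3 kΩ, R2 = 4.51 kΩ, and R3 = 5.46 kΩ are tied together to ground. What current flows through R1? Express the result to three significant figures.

Combine the parallel branches: R_p = (1/10.3 + 1/4.51 + 1/5.46)⁻¹ = 1.992 kΩ.
V_A by voltage divider: V_A = 40.8 × 1.992/(2.55 + 1.992) = 17.89 V.
Branch current I = V_A/R1 = 17.89/10.3 = 1.737 mA.

I ≈ 1.74 mA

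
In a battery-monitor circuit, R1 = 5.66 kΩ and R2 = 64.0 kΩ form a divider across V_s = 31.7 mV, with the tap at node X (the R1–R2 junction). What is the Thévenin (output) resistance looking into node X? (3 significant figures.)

R_th ≈ 5.20 kΩ

Looking into X with the source shorted: R_th = R1·R2/(R1+R2) = 5.660 × 64.0/69.66 = 5.200 kΩ.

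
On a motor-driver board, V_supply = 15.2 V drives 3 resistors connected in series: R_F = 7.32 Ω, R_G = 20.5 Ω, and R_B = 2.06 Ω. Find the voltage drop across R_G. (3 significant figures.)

V ≈ 10.4 V

ΣR = 7.32 + 20.5 + 2.06 = 29.88 Ω.
V = V_supply · R/ΣR = 15.2 × 0.6861 = 10.43 V.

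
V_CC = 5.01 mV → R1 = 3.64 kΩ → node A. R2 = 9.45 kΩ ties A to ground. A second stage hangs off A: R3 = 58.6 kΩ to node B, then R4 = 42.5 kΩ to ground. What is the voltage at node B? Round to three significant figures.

Looking into the second stage from A: R3 + R4 = 101.1 kΩ appears in parallel with R2.
Effective lower resistance at A: R2 ‖ 101.1 = 8.642 kΩ.
V_A = 5.01 × 8.642/(3.64 + 8.642) = 3.525 mV.
Then the unloaded second divider: V_B = V_A × R4/(R3+R4) = 3.525 × 0.4204 = 1.482 mV.

V_B ≈ 1.48 mV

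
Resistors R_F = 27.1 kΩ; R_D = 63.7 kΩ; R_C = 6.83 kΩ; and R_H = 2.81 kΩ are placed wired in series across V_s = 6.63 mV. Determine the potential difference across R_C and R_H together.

V ≈ 0.636 mV

Total series resistance ΣR = 27.1 + 63.7 + 6.83 + 2.81 = 100.4 kΩ.
R_{R_C..R_H} = 6.83 + 2.81 = 9.640 kΩ.
Voltage divider: V = V_s · (9.640 / 100.4) = 6.63 × 0.09598 = 0.6363 mV.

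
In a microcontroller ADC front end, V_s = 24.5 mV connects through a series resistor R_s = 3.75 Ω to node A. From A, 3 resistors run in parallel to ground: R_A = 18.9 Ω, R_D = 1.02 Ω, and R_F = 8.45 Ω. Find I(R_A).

I ≈ 0.244 mA

Equivalent of the parallel group: R_p = 0.8683 Ω.
V_A = 24.5 × 0.8683/4.618 = 4.606 mV.
I(R_A) = V_A / R_A = 4.606/18.9 = 0.2437 mA.
(Check via current divider: I_total = 5.305 mA; share G_k/ΣG = 0.04594 → same result.)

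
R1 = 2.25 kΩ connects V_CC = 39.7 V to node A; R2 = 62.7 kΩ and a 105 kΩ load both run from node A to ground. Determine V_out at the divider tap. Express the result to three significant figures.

The load sits in parallel with R2, giving an effective lower resistance R2' = R2·R_L/(R2+R_L) = 39.26 kΩ.
Now apply the divider: V_out = 39.7 × 0.9458 = 37.55 V.

V_out ≈ 37.5 V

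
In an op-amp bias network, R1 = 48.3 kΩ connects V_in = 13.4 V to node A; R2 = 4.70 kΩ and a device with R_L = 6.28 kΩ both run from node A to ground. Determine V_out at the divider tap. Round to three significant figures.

V_out ≈ 0.706 V

R2 ‖ R_L = (4.70 × 6.28)/(4.70 + 6.28) = 2.688 kΩ.
Now apply the divider: V_out = 13.4 × 0.05272 = 0.7065 V.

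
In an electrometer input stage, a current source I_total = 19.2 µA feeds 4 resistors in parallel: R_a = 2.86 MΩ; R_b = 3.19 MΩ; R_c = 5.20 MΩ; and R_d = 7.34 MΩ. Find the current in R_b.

ΣG = 1/2.86 + 1/3.19 + 1/5.20 + 1/7.34 = 0.9917.
R_b takes the fraction G_k/ΣG = 0.3135/0.9917 = 0.3161, so I = 19.2 × 0.3161 = 6.069 µA.

I ≈ 6.07 µA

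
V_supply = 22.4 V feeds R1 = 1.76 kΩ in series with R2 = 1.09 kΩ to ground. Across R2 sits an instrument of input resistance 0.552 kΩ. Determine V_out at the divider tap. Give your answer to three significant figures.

V_out ≈ 3.86 V

The load sits in parallel with R2, giving an effective lower resistance R2' = R2·R_L/(R2+R_L) = 0.3664 kΩ.
Now apply the divider: V_out = 22.4 × 0.1723 = 3.860 V.
(Unloaded it would be 8.57 V; the load pulls it down.)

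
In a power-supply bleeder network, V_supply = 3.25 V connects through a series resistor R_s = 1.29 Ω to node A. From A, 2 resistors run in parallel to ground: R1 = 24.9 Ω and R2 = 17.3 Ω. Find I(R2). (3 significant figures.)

I ≈ 0.167 A

Parallel bank: R_p = 1/(1/24.9 + 1/17.3) = 10.21 Ω.
V_A = 3.25 × 10.21/11.50 = 2.885 V.
I(R2) = V_A / R2 = 2.885/17.3 = 0.1668 A.
(Equivalently: I_total = 0.2827 A, then current-divider fraction G_k/ΣG = 0.5900.)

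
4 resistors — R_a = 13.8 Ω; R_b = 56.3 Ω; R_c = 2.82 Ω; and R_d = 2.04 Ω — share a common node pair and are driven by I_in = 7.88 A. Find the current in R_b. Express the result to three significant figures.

ΣG = 1/13.8 + 1/56.3 + 1/2.82 + 1/2.04 = 0.9350.
R_b takes the fraction G_k/ΣG = 0.01776/0.9350 = 0.01900, so I = 7.88 × 0.01900 = 0.1497 A.

I ≈ 0.150 A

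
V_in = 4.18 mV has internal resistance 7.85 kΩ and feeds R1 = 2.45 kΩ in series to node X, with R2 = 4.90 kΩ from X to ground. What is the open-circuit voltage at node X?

V_th ≈ 1.35 mV

R1' = 7.85 + 2.45 = 10.30 kΩ (source resistance + R1).
With X open, the divider is unloaded: V_th = 4.18 × 4.90/15.20 = 1.347 mV.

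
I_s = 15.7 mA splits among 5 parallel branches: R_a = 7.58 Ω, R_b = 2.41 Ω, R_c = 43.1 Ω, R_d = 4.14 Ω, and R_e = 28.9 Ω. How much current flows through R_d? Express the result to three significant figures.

I ≈ 4.48 mA

Total conductance ΣG = 1/7.58 + 1/2.41 + 1/43.1 + 1/4.14 + 1/28.9 = 0.8462 (units of 1/Ω).
By the current-divider rule, I = I_s · G_k/ΣG = 15.7 × 0.2854 = 4.481 mA.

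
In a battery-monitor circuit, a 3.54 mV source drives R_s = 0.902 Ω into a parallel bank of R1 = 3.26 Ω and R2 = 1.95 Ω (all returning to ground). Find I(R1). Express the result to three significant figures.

Equivalent of the parallel group: R_p = 1.220 Ω.
V_A by voltage divider: V_A = 3.54 × 1.220/(0.902 + 1.220) = 2.035 mV.
I(R1) = V_A / R1 = 2.035/3.26 = 0.6243 mA.
(Check via current divider: I_total = 1.668 mA; share G_k/ΣG = 0.3743 → same result.)

I ≈ 0.624 mA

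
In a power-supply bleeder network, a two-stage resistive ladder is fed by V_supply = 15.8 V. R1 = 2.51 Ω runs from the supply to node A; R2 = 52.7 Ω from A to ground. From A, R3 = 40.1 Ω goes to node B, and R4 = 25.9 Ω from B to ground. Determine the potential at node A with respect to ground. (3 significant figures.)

V_A ≈ 14.6 V

Looking into the second stage from A: R3 + R4 = 66.00 Ω appears in parallel with R2.
R2 ‖ (R3+R4) = 29.30 Ω.
So V_A = 15.8 × 0.9211 = 14.55 V.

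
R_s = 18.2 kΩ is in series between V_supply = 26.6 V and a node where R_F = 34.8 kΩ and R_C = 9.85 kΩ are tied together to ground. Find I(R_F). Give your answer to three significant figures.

Equivalent of the parallel group: R_p = 7.677 kΩ.
V_A by voltage divider: V_A = 26.6 × 7.677/(18.2 + 7.677) = 7.892 V.
I(R_F) = V_A / R_F = 7.892/34.8 = 0.2268 mA.
(Equivalently: I_total = 1.028 mA, then current-divider fraction G_k/ΣG = 0.2206.)

I ≈ 0.227 mA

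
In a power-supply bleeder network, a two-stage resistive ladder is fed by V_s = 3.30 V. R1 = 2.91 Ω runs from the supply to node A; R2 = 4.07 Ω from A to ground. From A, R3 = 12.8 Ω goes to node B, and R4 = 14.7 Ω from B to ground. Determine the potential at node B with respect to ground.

Node A sees R2 in parallel with the series input of stage 2, R3 + R4 = 27.50 Ω.
Effective lower resistance at A: R2 ‖ 27.50 = 3.545 Ω.
So V_A = 3.30 × 0.5492 = 1.812 V.
Then the unloaded second divider: V_B = V_A × R4/(R3+R4) = 1.812 × 0.5345 = 0.9688 V.

V_B ≈ 0.969 V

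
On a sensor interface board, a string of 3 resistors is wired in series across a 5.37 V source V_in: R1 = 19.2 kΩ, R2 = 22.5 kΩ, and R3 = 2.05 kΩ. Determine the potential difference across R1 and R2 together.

V ≈ 5.12 V

Total series resistance ΣR = 19.2 + 22.5 + 2.05 = 43.75 kΩ.
R_{R1..R2} = 19.2 + 22.5 = 41.70 kΩ.
V = V_in · R/ΣR = 5.37 × 0.9531 = 5.118 V.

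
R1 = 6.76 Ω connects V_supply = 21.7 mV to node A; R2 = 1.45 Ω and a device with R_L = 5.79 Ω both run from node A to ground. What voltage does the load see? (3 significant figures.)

First combine the lower leg with the load: R2 ‖ R_L = 1.160 Ω.
Now apply the divider: V_out = 21.7 × 0.1464 = 3.177 mV.

V_out ≈ 3.18 mV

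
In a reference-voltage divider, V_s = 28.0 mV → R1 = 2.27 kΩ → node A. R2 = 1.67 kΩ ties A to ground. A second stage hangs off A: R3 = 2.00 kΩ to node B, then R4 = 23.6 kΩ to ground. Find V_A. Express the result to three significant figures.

V_A ≈ 11.4 mV

Looking into the second stage from A: R3 + R4 = 25.60 kΩ appears in parallel with R2.
Effective lower resistance at A: R2 ‖ 25.60 = 1.568 kΩ.
So V_A = 28.0 × 0.4085 = 11.44 mV.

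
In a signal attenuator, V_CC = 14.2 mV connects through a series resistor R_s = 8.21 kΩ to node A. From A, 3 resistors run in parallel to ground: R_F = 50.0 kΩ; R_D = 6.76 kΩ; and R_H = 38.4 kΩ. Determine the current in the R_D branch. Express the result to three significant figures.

I ≈ 0.810 µA

Parallel bank: R_p = 1/(1/50.0 + 1/6.76 + 1/38.4) = 5.155 kΩ.
V_A by voltage divider: V_A = 14.2 × 5.155/(8.21 + 5.155) = 5.477 mV.
I(R_D) = V_A / R_D = 5.477/6.76 = 0.8103 µA.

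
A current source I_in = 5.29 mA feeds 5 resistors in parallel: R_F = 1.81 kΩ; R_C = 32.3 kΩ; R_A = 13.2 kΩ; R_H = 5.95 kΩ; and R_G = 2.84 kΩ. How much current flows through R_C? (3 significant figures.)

I ≈ 0.139 mA

ΣG = 1/1.81 + 1/32.3 + 1/13.2 + 1/5.95 + 1/2.84 = 1.179.
By the current-divider rule, I = I_in · G_k/ΣG = 5.29 × 0.02625 = 0.1389 mA.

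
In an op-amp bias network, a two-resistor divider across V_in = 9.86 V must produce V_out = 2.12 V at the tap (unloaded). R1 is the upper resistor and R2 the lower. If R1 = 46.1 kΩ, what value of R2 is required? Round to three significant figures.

R2 ≈ 12.6 kΩ

V_out/V_in = R2/(R1+R2) = 0.2150.
So R2 = R1 · V_out/(V_in − V_out) = 46.1 × 2.12/(9.86 − 2.12) = 46.1 × 0.2739 = 12.63 kΩ.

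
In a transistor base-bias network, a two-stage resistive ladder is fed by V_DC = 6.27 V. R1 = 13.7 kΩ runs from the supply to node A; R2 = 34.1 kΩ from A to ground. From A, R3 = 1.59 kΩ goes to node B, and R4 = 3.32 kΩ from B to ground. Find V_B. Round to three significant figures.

V_B ≈ 1.01 V

Node A sees R2 in parallel with the series input of stage 2, R3 + R4 = 4.910 kΩ.
Effective lower resistance at A: R2 ‖ 4.910 = 4.292 kΩ.
V_A = 6.27 × 4.292/(13.7 + 4.292) = 1.496 V.
Stage 2 is unloaded, so V_B = V_A · R4/(R3+R4) = 1.496 × 3.32/4.910 = 1.011 V.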